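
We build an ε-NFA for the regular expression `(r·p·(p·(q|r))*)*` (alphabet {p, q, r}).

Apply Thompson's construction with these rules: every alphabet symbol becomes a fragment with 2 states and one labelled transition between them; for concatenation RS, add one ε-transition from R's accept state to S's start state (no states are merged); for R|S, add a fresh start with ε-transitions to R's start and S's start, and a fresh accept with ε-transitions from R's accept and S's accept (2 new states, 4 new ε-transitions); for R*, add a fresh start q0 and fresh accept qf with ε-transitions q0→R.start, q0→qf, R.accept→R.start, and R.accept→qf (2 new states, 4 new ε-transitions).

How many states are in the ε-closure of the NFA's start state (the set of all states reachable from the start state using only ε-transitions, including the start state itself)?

Compute the ε-closure size of each fragment's start state recursively; a symbol fragment's start has no outgoing ε-edge, so its closure is just itself (size 1).
  q|r : |ε-closure| = 1 + 1 + 1 = 3 (the new accept is not ε-reachable since no branch accepts ε)
  p·(q|r) : same as the first factor's closure: |ε-closure| = 1
  (p·(q|r))* : new start has ε-edges to the inner start and to the new accept, so |ε-closure| = 2 + 1 = 3
  r·p·(p·(q|r))* : |ε-closure| equals the left operand's closure size = 1 (its accept is not ε-reachable, so the closure stops there)
  (r·p·(p·(q|r))*)* : |ε-closure| = 1 (new start) + 1 (body) + 1 (new accept) = 3

3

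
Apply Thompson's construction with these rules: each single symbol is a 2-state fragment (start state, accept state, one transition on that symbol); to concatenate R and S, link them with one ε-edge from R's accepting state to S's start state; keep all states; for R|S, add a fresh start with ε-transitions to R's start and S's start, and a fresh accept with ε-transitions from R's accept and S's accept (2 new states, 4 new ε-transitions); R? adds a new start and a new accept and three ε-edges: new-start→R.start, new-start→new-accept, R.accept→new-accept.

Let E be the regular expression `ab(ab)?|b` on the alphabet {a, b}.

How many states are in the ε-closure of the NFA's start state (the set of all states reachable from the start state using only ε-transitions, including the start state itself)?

3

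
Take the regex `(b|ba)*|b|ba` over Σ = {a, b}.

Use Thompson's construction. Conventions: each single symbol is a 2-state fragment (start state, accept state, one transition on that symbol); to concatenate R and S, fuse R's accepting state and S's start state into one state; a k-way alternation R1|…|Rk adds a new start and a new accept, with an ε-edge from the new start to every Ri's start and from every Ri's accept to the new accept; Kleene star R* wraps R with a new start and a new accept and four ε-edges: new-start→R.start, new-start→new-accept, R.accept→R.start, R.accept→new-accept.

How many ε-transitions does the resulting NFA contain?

14

Bottom-up over the parse tree:
Each of the 6 symbol leaves contributes 0 ε-transitions.
  ba → 0 ε-transitions
  b|ba → 4 ε-transitions
  (b|ba)* → 8 ε-transitions
  ba → 0 ε-transitions
  (b|ba)*|b|ba → 14 ε-transitions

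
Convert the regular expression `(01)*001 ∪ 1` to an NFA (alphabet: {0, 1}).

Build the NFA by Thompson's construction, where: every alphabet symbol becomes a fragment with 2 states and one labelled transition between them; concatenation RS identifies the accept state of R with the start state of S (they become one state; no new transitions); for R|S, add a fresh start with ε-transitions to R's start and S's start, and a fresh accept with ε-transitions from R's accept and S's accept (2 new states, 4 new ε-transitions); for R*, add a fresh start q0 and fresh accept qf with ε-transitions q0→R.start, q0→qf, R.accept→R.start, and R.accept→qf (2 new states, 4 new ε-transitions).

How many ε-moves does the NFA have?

8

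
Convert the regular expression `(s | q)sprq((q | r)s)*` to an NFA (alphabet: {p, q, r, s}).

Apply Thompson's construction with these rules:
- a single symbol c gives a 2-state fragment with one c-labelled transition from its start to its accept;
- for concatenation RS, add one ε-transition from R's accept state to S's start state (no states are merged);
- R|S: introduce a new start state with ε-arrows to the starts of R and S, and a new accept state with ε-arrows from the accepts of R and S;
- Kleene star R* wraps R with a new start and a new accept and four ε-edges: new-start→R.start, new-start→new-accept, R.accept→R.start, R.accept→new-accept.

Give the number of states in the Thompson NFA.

Recursing over subexpressions:
Each of the 9 symbol leaves contributes a 2-state fragment.
  s | q : 6 states
  q | r : 6 states
  (q | r)s : 8 states
  ((q | r)s)* : 10 states
  (s | q)sprq((q | r)s)* : 24 states

24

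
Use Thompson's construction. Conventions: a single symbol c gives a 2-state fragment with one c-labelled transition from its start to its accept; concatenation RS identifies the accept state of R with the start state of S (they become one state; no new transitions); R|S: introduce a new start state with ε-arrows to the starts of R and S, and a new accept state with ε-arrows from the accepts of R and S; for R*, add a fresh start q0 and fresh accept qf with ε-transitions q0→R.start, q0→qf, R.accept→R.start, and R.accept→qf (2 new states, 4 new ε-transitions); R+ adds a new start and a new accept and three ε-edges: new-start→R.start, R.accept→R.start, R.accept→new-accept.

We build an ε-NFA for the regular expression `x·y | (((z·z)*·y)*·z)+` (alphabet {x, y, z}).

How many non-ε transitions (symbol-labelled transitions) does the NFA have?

6

By structural recursion:
Each of the 6 symbol leaves contributes exactly 1 symbol transition.
  x·y — 2 symbol transitions
  z·z — 2 symbol transitions
  (z·z)* — 2 symbol transitions
  (z·z)*·y — 3 symbol transitions
  ((z·z)*·y)* — 3 symbol transitions
  ((z·z)*·y)*·z — 4 symbol transitions
  (((z·z)*·y)*·z)+ — 4 symbol transitions
  x·y | (((z·z)*·y)*·z)+ — 6 symbol transitions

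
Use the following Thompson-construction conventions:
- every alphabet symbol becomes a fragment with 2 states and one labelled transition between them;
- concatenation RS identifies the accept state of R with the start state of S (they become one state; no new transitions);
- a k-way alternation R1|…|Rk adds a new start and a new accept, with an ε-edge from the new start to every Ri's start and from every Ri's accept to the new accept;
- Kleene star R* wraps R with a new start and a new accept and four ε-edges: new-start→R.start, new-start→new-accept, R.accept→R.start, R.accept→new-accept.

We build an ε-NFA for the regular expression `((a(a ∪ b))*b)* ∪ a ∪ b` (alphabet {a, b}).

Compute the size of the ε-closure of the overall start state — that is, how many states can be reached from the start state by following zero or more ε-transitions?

Compute the ε-closure size of each fragment's start state recursively; a symbol fragment's start has no outgoing ε-edge, so its closure is just itself (size 1).
  a ∪ b — new start ε-reaches every alternative's start; none of them accept ε, so the new accept is not reached: |ε-closure| = 1 + 1 + 1 = 3
  a(a ∪ b) — same as the first factor's closure: |ε-closure| = 1
  (a(a ∪ b))* — new start has ε-edges to the inner start and to the new accept, so |ε-closure| = 2 + 1 = 3
  (a(a ∪ b))*b — |ε-closure| = 3 + (1−1) = 3 (closure spills across the concat boundary because the left factor accepts ε)
  ((a(a ∪ b))*b)* — the star's fresh start ε-reaches both the body's start and the fresh accept: |ε-closure| = 2 + 3 = 5
  ((a(a ∪ b))*b)* ∪ a ∪ b — new start ε-reaches every alternative's start; at least one alternative accepts ε, so the union's new accept is reached too: |ε-closure| = 1 + 5 + 1 + 1 + 1 = 9

9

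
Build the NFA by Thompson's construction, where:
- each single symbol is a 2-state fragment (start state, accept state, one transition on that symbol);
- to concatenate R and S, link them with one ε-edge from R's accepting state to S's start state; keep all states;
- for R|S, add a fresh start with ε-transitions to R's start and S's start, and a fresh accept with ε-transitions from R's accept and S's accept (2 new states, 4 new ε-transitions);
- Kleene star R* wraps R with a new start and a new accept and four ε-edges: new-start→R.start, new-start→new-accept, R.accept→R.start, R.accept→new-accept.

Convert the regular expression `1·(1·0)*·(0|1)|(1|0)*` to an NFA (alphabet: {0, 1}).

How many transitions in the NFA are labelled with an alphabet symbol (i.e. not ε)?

7

Bottom-up over the parse tree:
Each of the 7 symbol leaves contributes exactly 1 symbol transition.
  1·0 — 2 symbol transitions
  (1·0)* — 2 symbol transitions
  0|1 — 2 symbol transitions
  1·(1·0)*·(0|1) — 5 symbol transitions
  1|0 — 2 symbol transitions
  (1|0)* — 2 symbol transitions
  1·(1·0)*·(0|1)|(1|0)* — 7 symbol transitions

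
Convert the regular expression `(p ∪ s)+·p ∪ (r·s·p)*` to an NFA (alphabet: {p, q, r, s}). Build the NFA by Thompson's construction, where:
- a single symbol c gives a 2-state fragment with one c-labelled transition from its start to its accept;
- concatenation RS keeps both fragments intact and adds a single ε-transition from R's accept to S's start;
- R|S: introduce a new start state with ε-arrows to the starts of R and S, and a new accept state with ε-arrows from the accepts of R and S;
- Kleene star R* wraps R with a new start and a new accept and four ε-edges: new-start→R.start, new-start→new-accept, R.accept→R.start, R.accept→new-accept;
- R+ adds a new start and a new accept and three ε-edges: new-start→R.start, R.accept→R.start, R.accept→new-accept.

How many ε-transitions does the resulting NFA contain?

Recursing over subexpressions:
Each of the 6 symbol leaves contributes 0 ε-transitions.
  p ∪ s — 4 ε-transitions
  (p ∪ s)+ — 7 ε-transitions
  (p ∪ s)+·p — 8 ε-transitions
  r·s·p — 2 ε-transitions
  (r·s·p)* — 6 ε-transitions
  (p ∪ s)+·p ∪ (r·s·p)* — 18 ε-transitions

18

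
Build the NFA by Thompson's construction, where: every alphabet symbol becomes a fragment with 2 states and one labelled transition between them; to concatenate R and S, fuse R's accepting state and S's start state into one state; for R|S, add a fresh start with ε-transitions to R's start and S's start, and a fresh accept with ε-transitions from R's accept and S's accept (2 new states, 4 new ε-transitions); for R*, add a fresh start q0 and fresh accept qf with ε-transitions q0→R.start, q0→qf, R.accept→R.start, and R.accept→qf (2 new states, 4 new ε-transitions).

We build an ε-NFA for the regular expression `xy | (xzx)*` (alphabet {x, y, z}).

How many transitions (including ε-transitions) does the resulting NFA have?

Recursing over subexpressions:
Each of the 5 symbol leaves contributes 1 transition (1 symbol, 0 ε).
  xy → 2 transitions (2 symbol, 0 ε)
  xzx → 3 transitions (3 symbol, 0 ε)
  (xzx)* → 7 transitions (3 symbol, 4 ε)
  xy | (xzx)* → 13 transitions (5 symbol, 8 ε)

13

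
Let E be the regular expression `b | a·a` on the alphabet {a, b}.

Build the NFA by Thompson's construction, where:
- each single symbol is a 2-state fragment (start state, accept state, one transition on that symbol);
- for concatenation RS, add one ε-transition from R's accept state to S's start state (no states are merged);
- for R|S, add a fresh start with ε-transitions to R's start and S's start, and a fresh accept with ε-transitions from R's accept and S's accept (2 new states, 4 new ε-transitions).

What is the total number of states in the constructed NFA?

8

By structural recursion:
Each of the 3 symbol leaves contributes a 2-state fragment.
  a·a → 4 states
  b | a·a → 8 states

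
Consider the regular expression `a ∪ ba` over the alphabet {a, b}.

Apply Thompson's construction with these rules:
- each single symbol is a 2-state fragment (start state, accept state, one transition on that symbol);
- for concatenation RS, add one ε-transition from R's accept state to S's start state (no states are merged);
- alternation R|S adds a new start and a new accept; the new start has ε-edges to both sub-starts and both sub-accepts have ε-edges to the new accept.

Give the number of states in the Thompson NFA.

8

Per subexpression:
Each of the 3 symbol leaves contributes a 2-state fragment.
  ba = 4 states
  a ∪ ba = 8 states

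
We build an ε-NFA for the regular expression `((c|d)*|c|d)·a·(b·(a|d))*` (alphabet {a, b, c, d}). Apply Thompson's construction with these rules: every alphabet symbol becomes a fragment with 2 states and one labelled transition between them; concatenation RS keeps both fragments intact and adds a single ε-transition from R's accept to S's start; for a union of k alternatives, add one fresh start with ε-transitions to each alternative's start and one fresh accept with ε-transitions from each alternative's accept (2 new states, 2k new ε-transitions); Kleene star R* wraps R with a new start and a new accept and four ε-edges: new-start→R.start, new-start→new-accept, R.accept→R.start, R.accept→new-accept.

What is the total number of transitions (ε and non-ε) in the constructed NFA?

By structural recursion:
Each of the 8 symbol leaves contributes 1 transition (1 symbol, 0 ε).
  c|d → 6 transitions (2 symbol, 4 ε)
  (c|d)* → 10 transitions (2 symbol, 8 ε)
  (c|d)*|c|d → 18 transitions (4 symbol, 14 ε)
  a|d → 6 transitions (2 symbol, 4 ε)
  b·(a|d) → 8 transitions (3 symbol, 5 ε)
  (b·(a|d))* → 12 transitions (3 symbol, 9 ε)
  ((c|d)*|c|d)·a·(b·(a|d))* → 33 transitions (8 symbol, 25 ε)

33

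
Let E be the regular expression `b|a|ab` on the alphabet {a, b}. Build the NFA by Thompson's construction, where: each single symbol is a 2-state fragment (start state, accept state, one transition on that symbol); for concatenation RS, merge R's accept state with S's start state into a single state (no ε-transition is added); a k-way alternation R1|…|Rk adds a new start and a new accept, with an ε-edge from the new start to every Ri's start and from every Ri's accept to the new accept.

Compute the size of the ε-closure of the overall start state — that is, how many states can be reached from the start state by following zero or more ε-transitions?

Compute the ε-closure size of each fragment's start state recursively; a symbol fragment's start has no outgoing ε-edge, so its closure is just itself (size 1).
  ab — C equals the left operand's closure size = 1 (its accept is not ε-reachable, so the closure stops there)
  b|a|ab — C = 1 + 1 + 1 + 1 = 4 (the new accept is not ε-reachable since no branch accepts ε)

4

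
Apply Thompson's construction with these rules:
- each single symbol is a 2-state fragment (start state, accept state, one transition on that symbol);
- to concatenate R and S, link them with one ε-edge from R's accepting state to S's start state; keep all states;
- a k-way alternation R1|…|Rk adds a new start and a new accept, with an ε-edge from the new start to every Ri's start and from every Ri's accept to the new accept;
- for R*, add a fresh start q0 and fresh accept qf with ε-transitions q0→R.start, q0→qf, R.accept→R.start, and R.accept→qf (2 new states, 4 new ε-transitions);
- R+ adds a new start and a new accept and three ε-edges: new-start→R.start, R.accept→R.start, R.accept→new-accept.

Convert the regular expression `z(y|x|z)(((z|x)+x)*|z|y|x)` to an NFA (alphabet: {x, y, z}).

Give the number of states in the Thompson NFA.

30

Recursing over subexpressions:
Each of the 10 symbol leaves contributes a 2-state fragment.
  y|x|z → 8 states
  z|x → 6 states
  (z|x)+ → 8 states
  (z|x)+x → 10 states
  ((z|x)+x)* → 12 states
  ((z|x)+x)*|z|y|x → 20 states
  z(y|x|z)(((z|x)+x)*|z|y|x) → 30 states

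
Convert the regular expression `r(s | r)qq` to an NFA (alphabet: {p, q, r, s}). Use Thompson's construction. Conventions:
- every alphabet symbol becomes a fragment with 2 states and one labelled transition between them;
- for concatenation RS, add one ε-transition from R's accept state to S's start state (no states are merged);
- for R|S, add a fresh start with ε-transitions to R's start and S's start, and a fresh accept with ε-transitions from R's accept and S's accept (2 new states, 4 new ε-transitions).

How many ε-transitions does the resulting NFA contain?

7

Bottom-up over the parse tree:
Each of the 5 symbol leaves contributes 0 ε-transitions.
  s | r — 4 ε-transitions
  r(s | r)qq — 7 ε-transitions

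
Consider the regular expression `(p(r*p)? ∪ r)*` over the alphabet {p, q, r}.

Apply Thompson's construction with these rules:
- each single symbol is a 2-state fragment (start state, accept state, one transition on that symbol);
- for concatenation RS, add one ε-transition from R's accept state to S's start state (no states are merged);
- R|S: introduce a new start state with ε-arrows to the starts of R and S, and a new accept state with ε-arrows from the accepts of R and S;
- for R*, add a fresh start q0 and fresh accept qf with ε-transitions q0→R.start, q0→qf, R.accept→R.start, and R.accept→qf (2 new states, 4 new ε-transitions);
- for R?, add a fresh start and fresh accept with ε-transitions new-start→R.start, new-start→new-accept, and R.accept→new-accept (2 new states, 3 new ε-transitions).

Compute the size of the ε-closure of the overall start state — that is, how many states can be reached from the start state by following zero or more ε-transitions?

5

Let C(F) = |ε-closure(F.start)| within fragment F, and note whether F accepts ε. Symbol fragments have C = 1 and do not accept ε. Then:
  r* : |closure| = 1 (new start) + 1 (body) + 1 (new accept) = 3
  r*p : |closure| = 3 + 1 = 4 (closure spills across the concat boundary because the left factor accepts ε)
  (r*p)? : |closure| = 1 (new start) + 4 (body) + 1 (new accept, via ε) = 6
  p(r*p)? : same as the first factor's closure: |closure| = 1
  p(r*p)? ∪ r : |closure| = 1 + 1 + 1 = 3 (the new accept is not ε-reachable since no branch accepts ε)
  (p(r*p)? ∪ r)* : |closure| = 1 (new start) + 3 (body) + 1 (new accept) = 5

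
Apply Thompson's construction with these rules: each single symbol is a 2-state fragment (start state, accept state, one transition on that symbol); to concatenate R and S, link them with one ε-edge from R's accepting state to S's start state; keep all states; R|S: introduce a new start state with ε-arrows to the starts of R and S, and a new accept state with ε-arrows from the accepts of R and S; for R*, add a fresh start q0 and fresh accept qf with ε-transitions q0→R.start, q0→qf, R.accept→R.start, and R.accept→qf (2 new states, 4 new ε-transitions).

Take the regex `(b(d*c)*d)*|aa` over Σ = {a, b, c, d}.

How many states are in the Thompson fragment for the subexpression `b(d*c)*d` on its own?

12

Fragment for `b(d*c)*d`:
Each of the 4 symbol leaves contributes a 2-state fragment.
  d* = 4 states
  d*c = 6 states
  (d*c)* = 8 states
  b(d*c)*d = 12 states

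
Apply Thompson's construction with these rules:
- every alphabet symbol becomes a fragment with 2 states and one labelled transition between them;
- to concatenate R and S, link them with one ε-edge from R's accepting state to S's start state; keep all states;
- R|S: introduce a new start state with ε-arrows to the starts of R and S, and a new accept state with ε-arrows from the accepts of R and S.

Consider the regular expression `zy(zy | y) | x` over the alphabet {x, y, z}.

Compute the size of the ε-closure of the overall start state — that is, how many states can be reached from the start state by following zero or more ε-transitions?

Compute the ε-closure size of each fragment's start state recursively; a symbol fragment's start has no outgoing ε-edge, so its closure is just itself (size 1).
  zy — same as the first factor's closure: |closure| = 1
  zy | y — |closure| = 1 + 1 + 1 = 3 (the new accept is not ε-reachable since no branch accepts ε)
  zy(zy | y) — |closure| equals the left operand's closure size = 1 (its accept is not ε-reachable, so the closure stops there)
  zy(zy | y) | x — new start ε-reaches every alternative's start; none of them accept ε, so the new accept is not reached: |closure| = 1 + 1 + 1 = 3

3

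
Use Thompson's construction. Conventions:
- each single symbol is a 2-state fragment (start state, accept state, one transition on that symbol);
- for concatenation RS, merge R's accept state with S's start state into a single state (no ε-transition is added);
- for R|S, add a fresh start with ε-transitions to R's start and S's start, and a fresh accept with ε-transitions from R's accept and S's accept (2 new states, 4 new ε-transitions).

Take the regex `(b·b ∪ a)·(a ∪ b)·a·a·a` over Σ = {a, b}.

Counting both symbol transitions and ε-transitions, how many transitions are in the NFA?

16

Building bottom-up:
Each of the 8 symbol leaves contributes 1 transition (1 symbol, 0 ε).
  b·b : 2 transitions (2 symbol, 0 ε)
  b·b ∪ a : 7 transitions (3 symbol, 4 ε)
  a ∪ b : 6 transitions (2 symbol, 4 ε)
  (b·b ∪ a)·(a ∪ b)·a·a·a : 16 transitions (8 symbol, 8 ε)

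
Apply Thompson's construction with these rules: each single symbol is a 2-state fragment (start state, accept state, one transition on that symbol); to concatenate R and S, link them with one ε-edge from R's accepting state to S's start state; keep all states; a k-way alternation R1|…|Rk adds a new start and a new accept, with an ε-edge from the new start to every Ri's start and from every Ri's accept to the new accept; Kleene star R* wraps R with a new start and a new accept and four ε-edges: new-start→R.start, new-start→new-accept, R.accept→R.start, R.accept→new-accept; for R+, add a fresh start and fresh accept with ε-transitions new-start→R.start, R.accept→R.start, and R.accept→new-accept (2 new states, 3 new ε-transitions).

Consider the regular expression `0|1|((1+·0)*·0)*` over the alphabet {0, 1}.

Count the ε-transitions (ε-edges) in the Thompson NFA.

19

Building bottom-up:
Each of the 5 symbol leaves contributes 0 ε-transitions.
  1+ → 3 ε-transitions
  1+·0 → 4 ε-transitions
  (1+·0)* → 8 ε-transitions
  (1+·0)*·0 → 9 ε-transitions
  ((1+·0)*·0)* → 13 ε-transitions
  0|1|((1+·0)*·0)* → 19 ε-transitions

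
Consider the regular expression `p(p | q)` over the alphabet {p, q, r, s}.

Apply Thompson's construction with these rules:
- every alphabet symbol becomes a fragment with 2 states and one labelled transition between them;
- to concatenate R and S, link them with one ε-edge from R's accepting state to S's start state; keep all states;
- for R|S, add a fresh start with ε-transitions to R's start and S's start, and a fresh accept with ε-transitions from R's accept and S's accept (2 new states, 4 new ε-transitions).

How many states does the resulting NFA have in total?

Recursing over subexpressions:
Each of the 3 symbol leaves contributes a 2-state fragment.
  p | q → 6 states
  p(p | q) → 8 states

8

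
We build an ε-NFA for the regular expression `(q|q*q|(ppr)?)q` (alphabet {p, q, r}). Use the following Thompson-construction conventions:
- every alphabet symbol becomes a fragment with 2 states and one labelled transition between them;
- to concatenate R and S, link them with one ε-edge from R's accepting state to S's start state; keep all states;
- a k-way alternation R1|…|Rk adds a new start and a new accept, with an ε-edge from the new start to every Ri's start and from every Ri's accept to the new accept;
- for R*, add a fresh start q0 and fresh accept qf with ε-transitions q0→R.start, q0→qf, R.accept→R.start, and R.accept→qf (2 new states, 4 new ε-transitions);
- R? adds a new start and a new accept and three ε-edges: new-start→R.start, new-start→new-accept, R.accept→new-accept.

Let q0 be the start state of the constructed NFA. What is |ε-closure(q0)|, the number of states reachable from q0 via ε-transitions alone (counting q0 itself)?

11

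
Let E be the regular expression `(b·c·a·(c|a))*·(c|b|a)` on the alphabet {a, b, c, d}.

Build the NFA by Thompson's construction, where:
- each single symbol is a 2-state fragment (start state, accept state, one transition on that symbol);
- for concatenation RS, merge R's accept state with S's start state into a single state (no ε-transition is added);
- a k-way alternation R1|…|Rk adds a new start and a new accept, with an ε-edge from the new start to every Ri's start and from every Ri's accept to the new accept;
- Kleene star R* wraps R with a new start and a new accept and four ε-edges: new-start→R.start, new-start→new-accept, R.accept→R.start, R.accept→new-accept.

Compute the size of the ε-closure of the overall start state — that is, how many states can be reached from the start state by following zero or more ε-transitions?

Compute the ε-closure size of each fragment's start state recursively; a symbol fragment's start has no outgoing ε-edge, so its closure is just itself (size 1).
  c|a — |ε-closure| = 1 + 1 + 1 = 3 (the new accept is not ε-reachable since no branch accepts ε)
  b·c·a·(c|a) — |ε-closure| equals the left operand's closure size = 1 (its accept is not ε-reachable, so the closure stops there)
  (b·c·a·(c|a))* — |ε-closure| = 1 (new start) + 1 (body) + 1 (new accept) = 3
  c|b|a — new start ε-reaches every alternative's start; none of them accept ε, so the new accept is not reached: |ε-closure| = 1 + 1 + 1 + 1 = 4
  (b·c·a·(c|a))*·(c|b|a) — |ε-closure| = 3 + (4−1) = 6 (closure spills across the concat boundary because the left factor accepts ε)

6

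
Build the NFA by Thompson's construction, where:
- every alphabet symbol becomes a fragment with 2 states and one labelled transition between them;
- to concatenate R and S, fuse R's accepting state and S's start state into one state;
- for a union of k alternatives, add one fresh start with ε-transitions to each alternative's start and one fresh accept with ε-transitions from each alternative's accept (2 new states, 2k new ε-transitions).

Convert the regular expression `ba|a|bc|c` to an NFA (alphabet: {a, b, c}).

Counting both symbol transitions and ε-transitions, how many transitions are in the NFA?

14

Recursing over subexpressions:
Each of the 6 symbol leaves contributes 1 transition (1 symbol, 0 ε).
  ba = 2 transitions (2 symbol, 0 ε)
  bc = 2 transitions (2 symbol, 0 ε)
  ba|a|bc|c = 14 transitions (6 symbol, 8 ε)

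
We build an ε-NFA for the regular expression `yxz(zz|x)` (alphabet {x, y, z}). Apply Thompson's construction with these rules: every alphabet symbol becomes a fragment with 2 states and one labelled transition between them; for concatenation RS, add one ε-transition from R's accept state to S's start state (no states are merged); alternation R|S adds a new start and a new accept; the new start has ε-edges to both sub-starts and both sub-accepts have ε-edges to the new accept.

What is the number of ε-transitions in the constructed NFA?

Per subexpression:
Each of the 6 symbol leaves contributes 0 ε-transitions.
  zz → 1 ε-transition
  zz|x → 5 ε-transitions
  yxz(zz|x) → 8 ε-transitions

8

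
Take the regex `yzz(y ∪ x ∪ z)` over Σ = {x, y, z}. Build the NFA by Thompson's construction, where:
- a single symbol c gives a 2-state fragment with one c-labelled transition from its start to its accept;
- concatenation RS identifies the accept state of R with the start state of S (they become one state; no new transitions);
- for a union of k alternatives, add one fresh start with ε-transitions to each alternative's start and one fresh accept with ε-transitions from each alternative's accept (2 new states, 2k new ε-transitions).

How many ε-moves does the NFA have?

6

Building bottom-up:
Each of the 6 symbol leaves contributes 0 ε-transitions.
  y ∪ x ∪ z → 6 ε-transitions
  yzz(y ∪ x ∪ z) → 6 ε-transitions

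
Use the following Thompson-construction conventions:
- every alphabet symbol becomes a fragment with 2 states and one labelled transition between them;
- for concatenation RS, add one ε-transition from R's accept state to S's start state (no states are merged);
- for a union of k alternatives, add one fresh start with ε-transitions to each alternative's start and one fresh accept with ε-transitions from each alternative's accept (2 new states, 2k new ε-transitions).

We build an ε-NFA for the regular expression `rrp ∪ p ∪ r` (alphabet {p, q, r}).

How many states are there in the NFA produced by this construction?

12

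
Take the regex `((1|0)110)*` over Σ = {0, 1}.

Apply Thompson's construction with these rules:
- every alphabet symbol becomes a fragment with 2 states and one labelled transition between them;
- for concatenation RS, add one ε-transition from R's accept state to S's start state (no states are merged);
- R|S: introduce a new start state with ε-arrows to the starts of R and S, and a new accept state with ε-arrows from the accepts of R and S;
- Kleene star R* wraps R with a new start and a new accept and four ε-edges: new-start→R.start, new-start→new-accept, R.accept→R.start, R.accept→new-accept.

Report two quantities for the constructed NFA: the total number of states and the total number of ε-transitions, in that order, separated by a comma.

Recursing over subexpressions:
Each of the 5 symbol leaves contributes 2 states and 0 ε-transitions.
  1|0 — 6 states, 4 ε-transitions
  (1|0)110 — 12 states, 7 ε-transitions
  ((1|0)110)* — 14 states, 11 ε-transitions

14, 11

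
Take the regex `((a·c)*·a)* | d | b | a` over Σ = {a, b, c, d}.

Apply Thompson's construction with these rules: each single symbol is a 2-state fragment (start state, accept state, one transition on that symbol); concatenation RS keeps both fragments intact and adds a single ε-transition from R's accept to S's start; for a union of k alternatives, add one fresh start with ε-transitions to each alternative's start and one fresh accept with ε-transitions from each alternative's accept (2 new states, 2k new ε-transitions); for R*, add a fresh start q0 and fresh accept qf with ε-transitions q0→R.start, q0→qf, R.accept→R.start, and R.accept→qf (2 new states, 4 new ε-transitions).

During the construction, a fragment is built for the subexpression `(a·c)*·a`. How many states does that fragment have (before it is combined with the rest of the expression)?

8

Fragment for `(a·c)*·a`:
Each of the 3 symbol leaves contributes a 2-state fragment.
  a·c — 4 states
  (a·c)* — 6 states
  (a·c)*·a — 8 states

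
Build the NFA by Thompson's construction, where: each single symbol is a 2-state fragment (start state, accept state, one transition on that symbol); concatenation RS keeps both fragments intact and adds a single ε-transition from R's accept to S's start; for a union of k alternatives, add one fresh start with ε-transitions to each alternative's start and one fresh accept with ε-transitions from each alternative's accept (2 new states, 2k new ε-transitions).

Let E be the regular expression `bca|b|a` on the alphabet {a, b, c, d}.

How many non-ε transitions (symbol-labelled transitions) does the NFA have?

5

Per subexpression:
Each of the 5 symbol leaves contributes exactly 1 symbol transition.
  bca = 3 symbol transitions
  bca|b|a = 5 symbol transitions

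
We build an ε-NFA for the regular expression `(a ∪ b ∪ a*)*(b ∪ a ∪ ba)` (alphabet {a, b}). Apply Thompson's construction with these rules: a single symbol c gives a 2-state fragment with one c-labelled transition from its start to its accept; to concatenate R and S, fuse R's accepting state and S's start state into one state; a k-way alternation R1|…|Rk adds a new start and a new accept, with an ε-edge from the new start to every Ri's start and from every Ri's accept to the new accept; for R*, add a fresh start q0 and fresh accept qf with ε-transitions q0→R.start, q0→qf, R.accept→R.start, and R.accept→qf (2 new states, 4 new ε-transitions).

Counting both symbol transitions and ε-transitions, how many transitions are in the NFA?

Recursing over subexpressions:
Each of the 7 symbol leaves contributes 1 transition (1 symbol, 0 ε).
  a* : 5 transitions (1 symbol, 4 ε)
  a ∪ b ∪ a* : 13 transitions (3 symbol, 10 ε)
  (a ∪ b ∪ a*)* : 17 transitions (3 symbol, 14 ε)
  ba : 2 transitions (2 symbol, 0 ε)
  b ∪ a ∪ ba : 10 transitions (4 symbol, 6 ε)
  (a ∪ b ∪ a*)*(b ∪ a ∪ ba) : 27 transitions (7 symbol, 20 ε)

27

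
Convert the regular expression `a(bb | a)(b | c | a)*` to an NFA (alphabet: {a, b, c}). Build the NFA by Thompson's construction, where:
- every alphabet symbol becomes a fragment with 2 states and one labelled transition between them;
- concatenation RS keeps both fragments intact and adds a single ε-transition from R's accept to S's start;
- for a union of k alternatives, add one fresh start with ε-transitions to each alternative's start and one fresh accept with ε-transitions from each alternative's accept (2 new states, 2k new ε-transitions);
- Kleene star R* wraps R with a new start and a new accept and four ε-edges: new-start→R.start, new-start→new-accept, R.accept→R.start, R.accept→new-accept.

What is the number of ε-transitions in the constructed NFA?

Recursing over subexpressions:
Each of the 7 symbol leaves contributes 0 ε-transitions.
  bb — 1 ε-transition
  bb | a — 5 ε-transitions
  b | c | a — 6 ε-transitions
  (b | c | a)* — 10 ε-transitions
  a(bb | a)(b | c | a)* — 17 ε-transitions

17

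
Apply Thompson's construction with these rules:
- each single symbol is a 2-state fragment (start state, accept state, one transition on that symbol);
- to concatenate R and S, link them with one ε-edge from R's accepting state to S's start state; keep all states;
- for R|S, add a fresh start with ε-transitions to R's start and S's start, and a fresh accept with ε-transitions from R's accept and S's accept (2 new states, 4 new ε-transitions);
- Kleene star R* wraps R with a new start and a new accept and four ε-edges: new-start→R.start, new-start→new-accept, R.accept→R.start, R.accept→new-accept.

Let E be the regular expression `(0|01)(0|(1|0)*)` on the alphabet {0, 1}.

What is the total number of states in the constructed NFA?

20

Recursing over subexpressions:
Each of the 6 symbol leaves contributes a 2-state fragment.
  01 → 4 states
  0|01 → 8 states
  1|0 → 6 states
  (1|0)* → 8 states
  0|(1|0)* → 12 states
  (0|01)(0|(1|0)*) → 20 states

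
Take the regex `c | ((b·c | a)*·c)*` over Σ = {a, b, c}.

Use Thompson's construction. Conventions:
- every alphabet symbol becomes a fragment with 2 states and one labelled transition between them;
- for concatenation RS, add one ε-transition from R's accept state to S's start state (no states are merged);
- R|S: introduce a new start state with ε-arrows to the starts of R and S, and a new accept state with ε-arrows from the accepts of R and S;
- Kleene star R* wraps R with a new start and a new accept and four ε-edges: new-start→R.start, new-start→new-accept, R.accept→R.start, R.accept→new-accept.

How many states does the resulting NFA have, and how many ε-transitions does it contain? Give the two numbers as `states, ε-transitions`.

18, 18

Recursing over subexpressions:
Each of the 5 symbol leaves contributes 2 states and 0 ε-transitions.
  b·c → 4 states, 1 ε-transition
  b·c | a → 8 states, 5 ε-transitions
  (b·c | a)* → 10 states, 9 ε-transitions
  (b·c | a)*·c → 12 states, 10 ε-transitions
  ((b·c | a)*·c)* → 14 states, 14 ε-transitions
  c | ((b·c | a)*·c)* → 18 states, 18 ε-transitions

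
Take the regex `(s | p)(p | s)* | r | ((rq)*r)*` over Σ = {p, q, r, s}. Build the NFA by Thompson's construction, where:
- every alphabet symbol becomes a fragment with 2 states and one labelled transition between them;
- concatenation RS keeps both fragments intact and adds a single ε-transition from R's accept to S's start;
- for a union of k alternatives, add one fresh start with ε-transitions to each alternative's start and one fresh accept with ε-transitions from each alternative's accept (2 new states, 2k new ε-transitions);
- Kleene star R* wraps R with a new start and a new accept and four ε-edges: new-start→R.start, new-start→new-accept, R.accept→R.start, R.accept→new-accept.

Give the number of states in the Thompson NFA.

28

Recursing over subexpressions:
Each of the 8 symbol leaves contributes a 2-state fragment.
  s | p = 6 states
  p | s = 6 states
  (p | s)* = 8 states
  (s | p)(p | s)* = 14 states
  rq = 4 states
  (rq)* = 6 states
  (rq)*r = 8 states
  ((rq)*r)* = 10 states
  (s | p)(p | s)* | r | ((rq)*r)* = 28 states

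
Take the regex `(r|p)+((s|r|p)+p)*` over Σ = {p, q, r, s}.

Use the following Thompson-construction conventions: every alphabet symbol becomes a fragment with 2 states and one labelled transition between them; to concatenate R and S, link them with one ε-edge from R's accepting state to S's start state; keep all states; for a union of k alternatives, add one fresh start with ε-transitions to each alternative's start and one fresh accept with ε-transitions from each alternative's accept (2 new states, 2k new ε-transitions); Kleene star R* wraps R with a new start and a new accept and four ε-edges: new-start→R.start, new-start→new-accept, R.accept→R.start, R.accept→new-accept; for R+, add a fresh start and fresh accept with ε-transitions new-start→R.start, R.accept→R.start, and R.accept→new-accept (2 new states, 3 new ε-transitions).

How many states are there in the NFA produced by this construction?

22

Building bottom-up:
Each of the 6 symbol leaves contributes a 2-state fragment.
  r|p : 6 states
  (r|p)+ : 8 states
  s|r|p : 8 states
  (s|r|p)+ : 10 states
  (s|r|p)+p : 12 states
  ((s|r|p)+p)* : 14 states
  (r|p)+((s|r|p)+p)* : 22 states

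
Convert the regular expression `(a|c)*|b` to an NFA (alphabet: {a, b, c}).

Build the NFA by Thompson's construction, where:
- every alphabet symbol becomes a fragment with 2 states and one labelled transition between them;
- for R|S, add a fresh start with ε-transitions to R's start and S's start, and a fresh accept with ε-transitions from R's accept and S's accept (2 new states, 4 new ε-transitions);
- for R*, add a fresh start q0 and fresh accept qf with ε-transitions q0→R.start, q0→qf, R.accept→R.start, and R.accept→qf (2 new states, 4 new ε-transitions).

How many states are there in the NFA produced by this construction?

12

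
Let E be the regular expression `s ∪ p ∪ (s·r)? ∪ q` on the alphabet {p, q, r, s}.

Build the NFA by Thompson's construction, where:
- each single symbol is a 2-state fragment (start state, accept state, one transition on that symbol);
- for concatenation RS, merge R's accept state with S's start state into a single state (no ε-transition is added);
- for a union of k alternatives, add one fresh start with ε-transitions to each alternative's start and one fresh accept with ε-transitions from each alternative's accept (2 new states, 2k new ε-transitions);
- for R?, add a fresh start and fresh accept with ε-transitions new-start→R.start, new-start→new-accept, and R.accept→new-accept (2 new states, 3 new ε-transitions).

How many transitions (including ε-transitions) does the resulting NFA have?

16

Per subexpression:
Each of the 5 symbol leaves contributes 1 transition (1 symbol, 0 ε).
  s·r = 2 transitions (2 symbol, 0 ε)
  (s·r)? = 5 transitions (2 symbol, 3 ε)
  s ∪ p ∪ (s·r)? ∪ q = 16 transitions (5 symbol, 11 ε)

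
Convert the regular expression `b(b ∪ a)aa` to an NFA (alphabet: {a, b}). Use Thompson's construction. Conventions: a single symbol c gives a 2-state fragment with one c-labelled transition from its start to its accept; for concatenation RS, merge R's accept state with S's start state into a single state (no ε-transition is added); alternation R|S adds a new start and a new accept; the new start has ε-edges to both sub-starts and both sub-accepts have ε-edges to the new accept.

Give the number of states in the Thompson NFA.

By structural recursion:
Each of the 5 symbol leaves contributes a 2-state fragment.
  b ∪ a → 6 states
  b(b ∪ a)aa → 9 states

9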